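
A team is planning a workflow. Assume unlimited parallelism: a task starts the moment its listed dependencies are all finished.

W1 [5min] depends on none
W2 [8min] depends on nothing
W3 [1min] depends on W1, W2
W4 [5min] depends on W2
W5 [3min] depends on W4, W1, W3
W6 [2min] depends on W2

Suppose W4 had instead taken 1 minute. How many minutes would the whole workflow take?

Critical path before the change: W2→W4→W5 = 8+5+3 = 16 giving 16 minutes.
W4 is on the critical path; changing it to 1 makes that path 12 minutes.
Now W2→W3→W5 = 8+1+3 = 12 is longest, so the finish becomes 12 minutes.

12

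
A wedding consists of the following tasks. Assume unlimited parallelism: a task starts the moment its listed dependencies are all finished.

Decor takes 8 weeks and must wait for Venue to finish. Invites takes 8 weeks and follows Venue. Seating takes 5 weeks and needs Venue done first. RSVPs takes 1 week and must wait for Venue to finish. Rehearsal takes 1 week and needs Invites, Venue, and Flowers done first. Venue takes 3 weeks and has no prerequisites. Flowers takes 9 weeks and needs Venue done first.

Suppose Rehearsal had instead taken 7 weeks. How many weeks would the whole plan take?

19

Critical path before the change: Venue→Flowers→Rehearsal = 3+9+1 = 13 giving 13 weeks.
Rehearsal is on the critical path; changing it to 7 makes that path 19 weeks.
No other chain overtakes it, so the finish is 19 weeks.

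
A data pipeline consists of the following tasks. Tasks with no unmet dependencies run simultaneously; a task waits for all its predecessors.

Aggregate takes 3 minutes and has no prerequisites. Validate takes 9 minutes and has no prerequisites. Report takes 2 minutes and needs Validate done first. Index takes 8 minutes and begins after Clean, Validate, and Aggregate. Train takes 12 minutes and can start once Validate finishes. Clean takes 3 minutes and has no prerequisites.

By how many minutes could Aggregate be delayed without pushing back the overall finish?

10

Validate→Train = 9+12 = 21 sets the makespan at 21 minutes.
The longest chain containing Aggregate totals 11 minutes.
So Aggregate can slip 13 − 3 = 10 minutes.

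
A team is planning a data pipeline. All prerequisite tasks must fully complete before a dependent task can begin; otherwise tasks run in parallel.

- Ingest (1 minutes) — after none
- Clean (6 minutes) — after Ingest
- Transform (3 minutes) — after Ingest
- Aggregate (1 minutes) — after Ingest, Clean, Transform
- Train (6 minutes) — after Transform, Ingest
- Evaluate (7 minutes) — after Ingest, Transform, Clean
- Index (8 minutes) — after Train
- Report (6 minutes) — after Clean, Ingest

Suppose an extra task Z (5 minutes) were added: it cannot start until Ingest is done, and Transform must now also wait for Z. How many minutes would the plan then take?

Originally the plan takes 18 minutes.
With Z inserted, Transform now waits for max(Ingest, Z).
New critical path: Ingest→Z→Transform→Train→Index = 1+5+3+6+8 = 23 ⇒ 23 minutes.

23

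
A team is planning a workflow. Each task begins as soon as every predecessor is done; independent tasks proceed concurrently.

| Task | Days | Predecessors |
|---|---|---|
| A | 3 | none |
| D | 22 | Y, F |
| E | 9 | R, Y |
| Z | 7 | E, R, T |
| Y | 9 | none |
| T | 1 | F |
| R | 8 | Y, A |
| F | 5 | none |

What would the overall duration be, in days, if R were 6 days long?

Actual critical path: Y→R→E→Z = 9+8+9+7 = 33 ⇒ 33 days.
Since R is critical, the -2 change carries straight to that chain (now 31 days).
New critical path: Y→D = 9+22 = 31 ⇒ 31 days.

31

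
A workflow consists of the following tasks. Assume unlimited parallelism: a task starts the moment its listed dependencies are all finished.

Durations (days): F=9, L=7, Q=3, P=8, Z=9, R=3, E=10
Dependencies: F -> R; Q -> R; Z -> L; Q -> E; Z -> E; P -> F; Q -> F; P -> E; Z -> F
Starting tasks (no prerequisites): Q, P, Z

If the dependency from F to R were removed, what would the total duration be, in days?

With the dependency in place, Z→F→R = 9+9+3 = 21 sets the finish at 21 days.
Without F→R, R's earliest start moves from 18 to 3.
New critical path: Z→E = 9+10 = 19 ⇒ 19 days.

19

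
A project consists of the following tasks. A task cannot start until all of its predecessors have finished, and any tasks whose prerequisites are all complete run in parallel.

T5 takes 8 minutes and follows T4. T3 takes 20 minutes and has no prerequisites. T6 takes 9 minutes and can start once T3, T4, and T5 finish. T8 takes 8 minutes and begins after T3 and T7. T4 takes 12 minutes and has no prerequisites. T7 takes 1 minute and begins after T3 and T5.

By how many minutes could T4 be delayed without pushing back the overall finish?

0

The longest chain is T3→T6 = 20+9 = 29; overall finish 29 minutes.
Longest path through T4: 29 minutes (earliest finish 12, latest finish 12).
So T4 can slip 12 − 12 = 0 minutes.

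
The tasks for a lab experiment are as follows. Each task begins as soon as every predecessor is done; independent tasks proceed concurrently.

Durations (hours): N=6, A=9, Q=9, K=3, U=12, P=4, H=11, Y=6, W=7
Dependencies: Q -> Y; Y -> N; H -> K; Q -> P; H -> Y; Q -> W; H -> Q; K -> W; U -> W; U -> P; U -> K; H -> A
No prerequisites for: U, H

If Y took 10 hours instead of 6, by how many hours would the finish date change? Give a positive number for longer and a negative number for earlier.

4

As given, the longest chain is H→Q→Y→N = 11+9+6+6 = 32, so the finish is 32 hours.
Since Y is critical, the +4 change carries straight to that chain (now 36 hours).
The critical path is still H→Q→Y→N; finish is now 36 hours.
Change in finish: 36 − 32 = +4 hours.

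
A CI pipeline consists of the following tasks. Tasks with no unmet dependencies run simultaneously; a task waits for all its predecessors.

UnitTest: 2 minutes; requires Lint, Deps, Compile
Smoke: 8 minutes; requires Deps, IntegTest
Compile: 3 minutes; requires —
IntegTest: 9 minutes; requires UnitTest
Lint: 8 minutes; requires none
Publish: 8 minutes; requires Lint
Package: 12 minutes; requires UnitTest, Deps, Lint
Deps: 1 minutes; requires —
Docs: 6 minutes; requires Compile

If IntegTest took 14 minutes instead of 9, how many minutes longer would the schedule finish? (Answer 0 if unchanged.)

5

The binding path is Lint→UnitTest→IntegTest→Smoke = 8+2+9+8 = 27; finish at 27 minutes.
IntegTest is on the critical path; changing it to 14 makes that path 32 minutes.
That remains the longest chain; total 32 minutes.
Change in finish: 32 − 27 = +5 minutes.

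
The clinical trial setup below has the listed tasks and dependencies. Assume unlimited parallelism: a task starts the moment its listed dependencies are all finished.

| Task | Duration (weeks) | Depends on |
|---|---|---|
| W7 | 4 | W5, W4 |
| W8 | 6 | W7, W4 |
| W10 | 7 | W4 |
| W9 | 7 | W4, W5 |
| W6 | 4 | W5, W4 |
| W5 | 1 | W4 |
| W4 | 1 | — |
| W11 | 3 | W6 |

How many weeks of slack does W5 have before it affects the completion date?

0

Critical path: W4→W5→W7→W8 = 1+1+4+6 = 12, so the finish is 12 weeks.
The longest chain containing W5 totals 12 weeks.
Float = 12 − 12 = 0.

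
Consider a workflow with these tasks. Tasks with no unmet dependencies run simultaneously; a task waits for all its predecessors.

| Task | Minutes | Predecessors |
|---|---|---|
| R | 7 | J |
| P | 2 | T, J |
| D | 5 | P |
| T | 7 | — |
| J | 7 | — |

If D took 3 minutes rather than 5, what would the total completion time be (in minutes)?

14

As given, the longest chain is J→P→D = 7+2+5 = 14, so the finish is 14 minutes.
D is on the critical path; changing it to 3 makes that path 12 minutes.
The binding chain switches to J→R = 7+7 = 14; finish 14 minutes.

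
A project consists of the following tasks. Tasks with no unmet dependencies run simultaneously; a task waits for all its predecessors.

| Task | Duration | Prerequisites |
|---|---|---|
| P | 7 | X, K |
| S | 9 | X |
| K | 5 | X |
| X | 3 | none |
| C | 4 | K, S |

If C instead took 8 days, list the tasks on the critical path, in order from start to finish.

Critical path before the change: X→S→C = 3+9+4 = 16 giving 16 days.
C lies on that path, so at 8 days the path becomes 20 days.
No other chain overtakes it, so the finish is 20 days.

X, S, C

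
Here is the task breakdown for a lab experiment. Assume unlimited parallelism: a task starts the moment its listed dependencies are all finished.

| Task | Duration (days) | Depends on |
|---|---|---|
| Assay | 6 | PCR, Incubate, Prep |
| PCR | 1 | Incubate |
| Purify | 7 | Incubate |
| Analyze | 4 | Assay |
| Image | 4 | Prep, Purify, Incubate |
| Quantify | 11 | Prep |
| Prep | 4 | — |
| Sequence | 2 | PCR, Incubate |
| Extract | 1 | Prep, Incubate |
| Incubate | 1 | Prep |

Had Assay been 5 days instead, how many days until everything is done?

16

Critical path before the change: Prep→Incubate→PCR→Assay→Analyze = 4+1+1+6+4 = 16 giving 16 days.
Assay is on the critical path; changing it to 5 makes that path 15 days.
The binding chain switches to Prep→Incubate→Purify→Image = 4+1+7+4 = 16; finish 16 days.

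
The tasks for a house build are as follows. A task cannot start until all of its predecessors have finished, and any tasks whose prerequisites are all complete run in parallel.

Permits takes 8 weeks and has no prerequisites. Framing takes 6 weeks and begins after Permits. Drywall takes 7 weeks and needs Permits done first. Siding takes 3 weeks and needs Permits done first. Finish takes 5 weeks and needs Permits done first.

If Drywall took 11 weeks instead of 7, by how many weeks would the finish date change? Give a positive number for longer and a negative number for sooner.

4

As given, the longest chain is Permits→Drywall = 8+7 = 15, so the finish is 15 weeks.
Drywall is on the critical path; changing it to 11 makes that path 19 weeks.
That remains the longest chain; total 19 weeks.
Change in finish: 19 − 15 = +4 weeks.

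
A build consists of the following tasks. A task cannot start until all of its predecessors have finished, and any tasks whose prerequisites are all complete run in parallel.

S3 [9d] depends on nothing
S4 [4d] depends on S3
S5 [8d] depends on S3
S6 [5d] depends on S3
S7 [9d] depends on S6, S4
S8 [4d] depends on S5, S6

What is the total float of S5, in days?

2

S3→S6→S7 = 9+5+9 = 23 sets the makespan at 23 days.
Longest path through S5: 21 days (earliest finish 17, latest finish 19).
Slack of S5 = 11 − 9 = 2 days.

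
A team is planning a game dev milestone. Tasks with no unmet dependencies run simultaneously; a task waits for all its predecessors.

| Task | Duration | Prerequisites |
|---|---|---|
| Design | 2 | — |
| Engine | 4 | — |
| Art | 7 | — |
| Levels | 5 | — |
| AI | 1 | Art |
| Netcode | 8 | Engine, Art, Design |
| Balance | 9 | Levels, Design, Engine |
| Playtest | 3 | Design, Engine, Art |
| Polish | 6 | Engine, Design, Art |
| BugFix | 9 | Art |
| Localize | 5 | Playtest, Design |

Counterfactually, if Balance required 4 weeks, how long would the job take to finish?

As given, the longest chain is Art→BugFix = 7+9 = 16, so the finish is 16 weeks.
The longest path through Balance is only 14 weeks, so Balance has float 2.
The critical path is still Art→BugFix; finish is now 16 weeks.

16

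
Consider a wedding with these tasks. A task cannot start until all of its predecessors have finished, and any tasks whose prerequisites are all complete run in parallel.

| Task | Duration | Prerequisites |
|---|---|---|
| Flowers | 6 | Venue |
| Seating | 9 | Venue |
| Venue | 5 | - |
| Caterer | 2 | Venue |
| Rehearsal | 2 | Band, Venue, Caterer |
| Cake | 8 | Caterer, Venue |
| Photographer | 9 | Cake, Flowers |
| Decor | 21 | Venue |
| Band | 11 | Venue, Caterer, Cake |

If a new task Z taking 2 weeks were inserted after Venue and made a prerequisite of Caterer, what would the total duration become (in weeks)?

30

Originally the plan takes 28 weeks.
With Z inserted, Caterer now waits for max(Venue, Z).
New critical path: Venue→Z→Caterer→Cake→Band→Rehearsal = 5+2+2+8+11+2 = 30 ⇒ 30 weeks.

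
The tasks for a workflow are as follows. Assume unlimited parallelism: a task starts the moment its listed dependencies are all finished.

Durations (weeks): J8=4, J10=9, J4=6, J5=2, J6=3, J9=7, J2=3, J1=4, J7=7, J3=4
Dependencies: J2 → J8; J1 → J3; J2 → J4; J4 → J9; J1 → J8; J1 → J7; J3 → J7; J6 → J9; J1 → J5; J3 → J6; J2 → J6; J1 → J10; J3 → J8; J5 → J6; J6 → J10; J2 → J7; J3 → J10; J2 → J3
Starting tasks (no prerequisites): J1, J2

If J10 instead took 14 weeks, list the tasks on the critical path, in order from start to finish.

J1, J3, J6, J10

Critical path before the change: J1→J3→J6→J10 = 4+4+3+9 = 20 giving 20 weeks.
Since J10 is critical, the +5 change carries straight to that chain (now 25 weeks).
That remains the longest chain; total 25 weeks.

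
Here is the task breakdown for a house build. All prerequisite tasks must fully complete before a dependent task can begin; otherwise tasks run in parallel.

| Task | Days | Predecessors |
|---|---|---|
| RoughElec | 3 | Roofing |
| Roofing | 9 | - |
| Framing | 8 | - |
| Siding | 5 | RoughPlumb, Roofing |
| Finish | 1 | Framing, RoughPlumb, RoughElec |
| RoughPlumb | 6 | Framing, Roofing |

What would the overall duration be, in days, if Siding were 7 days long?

22

As given, the longest chain is Roofing→RoughPlumb→Siding = 9+6+5 = 20, so the finish is 20 days.
Siding lies on that path, so at 7 days the path becomes 22 days.
That remains the longest chain; total 22 days.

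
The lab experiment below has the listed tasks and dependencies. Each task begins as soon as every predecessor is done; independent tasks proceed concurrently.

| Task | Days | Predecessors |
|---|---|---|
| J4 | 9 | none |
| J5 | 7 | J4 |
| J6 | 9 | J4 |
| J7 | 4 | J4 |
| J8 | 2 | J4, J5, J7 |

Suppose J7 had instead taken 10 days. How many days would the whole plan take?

21

Actual critical path: J4→J5→J8 = 9+7+2 = 18 ⇒ 18 days.
J7 has 3 days of float (longest path through it is 15).
New critical path: J4→J7→J8 = 9+10+2 = 21 ⇒ 21 days.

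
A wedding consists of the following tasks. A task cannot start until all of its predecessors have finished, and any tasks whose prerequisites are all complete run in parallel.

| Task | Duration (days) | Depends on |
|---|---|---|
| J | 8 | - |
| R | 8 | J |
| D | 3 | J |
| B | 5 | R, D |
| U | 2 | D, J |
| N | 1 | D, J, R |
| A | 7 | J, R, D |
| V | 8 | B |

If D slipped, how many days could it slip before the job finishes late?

Critical path: J→R→B→V = 8+8+5+8 = 29, so the finish is 29 days.
Longest path through D: 24 days (earliest finish 11, latest finish 16).
Slack of D = 13 − 8 = 5 days.

5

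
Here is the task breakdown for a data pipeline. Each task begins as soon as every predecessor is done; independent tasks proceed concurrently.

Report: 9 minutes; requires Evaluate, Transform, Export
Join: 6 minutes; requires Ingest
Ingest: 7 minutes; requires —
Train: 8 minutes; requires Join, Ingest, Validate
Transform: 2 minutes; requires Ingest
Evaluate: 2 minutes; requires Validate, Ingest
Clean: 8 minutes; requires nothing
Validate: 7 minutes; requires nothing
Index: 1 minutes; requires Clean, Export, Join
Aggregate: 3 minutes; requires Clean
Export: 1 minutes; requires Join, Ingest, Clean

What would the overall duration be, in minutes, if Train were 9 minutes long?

23

As given, the longest chain is Ingest→Join→Export→Report = 7+6+1+9 = 23, so the finish is 23 minutes.
Train has 2 minutes of float (longest path through it is 21).
The critical path is still Ingest→Join→Export→Report; finish is now 23 minutes.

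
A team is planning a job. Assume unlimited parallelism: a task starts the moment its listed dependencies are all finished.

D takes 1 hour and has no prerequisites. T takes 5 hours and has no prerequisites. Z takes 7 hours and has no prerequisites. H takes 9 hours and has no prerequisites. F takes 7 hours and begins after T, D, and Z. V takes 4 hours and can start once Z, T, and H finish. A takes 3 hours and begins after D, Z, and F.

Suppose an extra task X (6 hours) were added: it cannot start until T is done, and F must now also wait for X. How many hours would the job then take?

Originally the job takes 17 hours.
With X inserted, F now waits for max(T, D, Z, X).
New critical path: T→X→F→A = 5+6+7+3 = 21 ⇒ 21 hours.

21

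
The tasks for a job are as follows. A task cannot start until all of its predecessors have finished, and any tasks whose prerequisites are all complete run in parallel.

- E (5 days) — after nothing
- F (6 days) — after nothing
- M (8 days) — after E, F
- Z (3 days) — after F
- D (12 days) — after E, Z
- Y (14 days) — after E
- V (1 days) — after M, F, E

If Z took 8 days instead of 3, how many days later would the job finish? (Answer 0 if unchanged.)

Critical path before the change: F→Z→D = 6+3+12 = 21 giving 21 days.
Z is on the critical path; changing it to 8 makes that path 26 days.
The critical path is still F→Z→D; finish is now 26 days.
Change in finish: 26 − 21 = +5 days.

5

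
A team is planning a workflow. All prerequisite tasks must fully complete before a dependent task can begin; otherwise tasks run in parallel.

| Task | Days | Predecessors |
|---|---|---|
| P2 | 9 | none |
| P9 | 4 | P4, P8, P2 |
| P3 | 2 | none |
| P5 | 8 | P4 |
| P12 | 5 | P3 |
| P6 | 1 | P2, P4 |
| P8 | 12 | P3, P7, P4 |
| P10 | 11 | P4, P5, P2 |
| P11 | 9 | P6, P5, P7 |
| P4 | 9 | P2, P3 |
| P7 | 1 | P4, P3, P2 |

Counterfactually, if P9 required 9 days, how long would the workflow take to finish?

40

As given, the longest chain is P2→P4→P5→P10 = 9+9+8+11 = 37, so the finish is 37 days.
P9 is off the critical path — its longest chain is 35 days, giving 2 of slack.
Now P2→P4→P7→P8→P9 = 9+9+1+12+9 = 40 is longest, so the finish becomes 40 days.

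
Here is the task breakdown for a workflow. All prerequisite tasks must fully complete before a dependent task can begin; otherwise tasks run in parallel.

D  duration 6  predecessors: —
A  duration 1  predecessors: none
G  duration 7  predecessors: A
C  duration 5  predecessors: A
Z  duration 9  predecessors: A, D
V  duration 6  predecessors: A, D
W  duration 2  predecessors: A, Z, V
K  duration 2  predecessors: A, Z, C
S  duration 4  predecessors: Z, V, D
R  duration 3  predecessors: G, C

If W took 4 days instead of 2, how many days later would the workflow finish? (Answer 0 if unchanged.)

As given, the longest chain is D→Z→S = 6+9+4 = 19, so the finish is 19 days.
The longest path through W is only 17 days, so W has float 2.
New critical path: D→Z→W = 6+9+4 = 19 ⇒ 19 days.
Change in finish: 19 − 19 = +0 days.

0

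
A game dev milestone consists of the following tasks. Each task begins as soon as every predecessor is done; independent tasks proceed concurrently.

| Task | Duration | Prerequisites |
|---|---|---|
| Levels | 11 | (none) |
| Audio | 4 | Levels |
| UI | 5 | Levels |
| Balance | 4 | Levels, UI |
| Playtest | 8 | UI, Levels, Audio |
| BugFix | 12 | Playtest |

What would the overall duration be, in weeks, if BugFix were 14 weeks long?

38

The binding path is Levels→UI→Playtest→BugFix = 11+5+8+12 = 36; finish at 36 weeks.
Since BugFix is critical, the +2 change carries straight to that chain (now 38 weeks).
That remains the longest chain; total 38 weeks.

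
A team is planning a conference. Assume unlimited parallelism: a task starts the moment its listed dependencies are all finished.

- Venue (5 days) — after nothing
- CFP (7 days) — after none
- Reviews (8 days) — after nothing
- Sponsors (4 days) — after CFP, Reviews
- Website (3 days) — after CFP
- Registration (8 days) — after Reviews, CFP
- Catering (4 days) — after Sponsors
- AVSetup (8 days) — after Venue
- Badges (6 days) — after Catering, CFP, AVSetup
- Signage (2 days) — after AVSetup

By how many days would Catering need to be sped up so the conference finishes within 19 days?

3

Current finish: 22 days; target: 19.
Catering is on every critical path, so each day cut from Catering cuts the finish by one (this holds down to a finish of 19).
Need 22 − 19 = 3 days off Catering → Catering becomes 1 day, finish becomes 19.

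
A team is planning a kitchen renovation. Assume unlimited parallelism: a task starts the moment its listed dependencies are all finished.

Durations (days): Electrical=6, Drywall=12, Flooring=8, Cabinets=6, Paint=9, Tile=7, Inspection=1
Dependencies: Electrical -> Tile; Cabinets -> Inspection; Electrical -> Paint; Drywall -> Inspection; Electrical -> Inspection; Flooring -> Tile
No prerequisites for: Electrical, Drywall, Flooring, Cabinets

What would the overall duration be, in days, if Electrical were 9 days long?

18

As given, the longest chain is Electrical→Paint = 6+9 = 15, so the finish is 15 days.
Electrical lies on that path, so at 9 days the path becomes 18 days.
The critical path is still Electrical→Paint; finish is now 18 days.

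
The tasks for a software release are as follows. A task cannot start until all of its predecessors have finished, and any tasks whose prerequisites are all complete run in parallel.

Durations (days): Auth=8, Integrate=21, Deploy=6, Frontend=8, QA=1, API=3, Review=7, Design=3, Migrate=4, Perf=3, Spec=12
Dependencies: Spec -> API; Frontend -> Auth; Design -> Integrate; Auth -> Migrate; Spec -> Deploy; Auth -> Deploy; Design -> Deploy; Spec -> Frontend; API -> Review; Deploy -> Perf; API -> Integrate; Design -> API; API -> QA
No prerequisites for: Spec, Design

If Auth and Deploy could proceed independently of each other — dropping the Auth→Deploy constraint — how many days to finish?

36

Original critical path: Spec→Frontend→Auth→Deploy→Perf = 12+8+8+6+3 = 37 ⇒ 37 days.
Without Auth→Deploy, Deploy's earliest start moves from 28 to 12.
After: Spec→API→Integrate = 12+3+21 = 36 → 36 days.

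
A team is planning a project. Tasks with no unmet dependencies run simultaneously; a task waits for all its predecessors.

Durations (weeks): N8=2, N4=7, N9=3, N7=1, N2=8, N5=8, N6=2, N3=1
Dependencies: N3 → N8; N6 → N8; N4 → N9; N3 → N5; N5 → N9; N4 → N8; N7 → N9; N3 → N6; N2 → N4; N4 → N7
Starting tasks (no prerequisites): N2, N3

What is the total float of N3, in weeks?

7

The longest chain is N2→N4→N7→N9 = 8+7+1+3 = 19; overall finish 19 weeks.
N3 finishes as early as 1 and must finish by 8.
Float = 19 − 12 = 7.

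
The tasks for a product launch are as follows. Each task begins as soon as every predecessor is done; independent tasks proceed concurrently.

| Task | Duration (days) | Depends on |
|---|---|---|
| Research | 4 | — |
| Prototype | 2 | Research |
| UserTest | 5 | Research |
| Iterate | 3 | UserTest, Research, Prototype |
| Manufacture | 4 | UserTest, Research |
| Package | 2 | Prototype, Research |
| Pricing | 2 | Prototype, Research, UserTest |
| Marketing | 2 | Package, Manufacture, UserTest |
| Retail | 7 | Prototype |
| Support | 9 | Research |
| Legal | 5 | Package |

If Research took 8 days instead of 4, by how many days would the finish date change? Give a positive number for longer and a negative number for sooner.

4

Baseline: Research→UserTest→Manufacture→Marketing = 4+5+4+2 = 15 → 15 days.
Research lies on that path, so at 8 days the path becomes 19 days.
That remains the longest chain; total 19 days.
Change in finish: 19 − 15 = +4 days.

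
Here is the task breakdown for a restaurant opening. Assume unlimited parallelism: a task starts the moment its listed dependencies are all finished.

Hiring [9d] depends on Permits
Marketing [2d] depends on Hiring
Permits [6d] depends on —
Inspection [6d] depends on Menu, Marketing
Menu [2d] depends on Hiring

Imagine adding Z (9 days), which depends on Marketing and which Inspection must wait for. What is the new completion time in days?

32

Originally the plan takes 23 days.
With Z inserted, Inspection now waits for max(Menu, Marketing, Z).
New critical path: Permits→Hiring→Marketing→Z→Inspection = 6+9+2+9+6 = 32 ⇒ 32 days.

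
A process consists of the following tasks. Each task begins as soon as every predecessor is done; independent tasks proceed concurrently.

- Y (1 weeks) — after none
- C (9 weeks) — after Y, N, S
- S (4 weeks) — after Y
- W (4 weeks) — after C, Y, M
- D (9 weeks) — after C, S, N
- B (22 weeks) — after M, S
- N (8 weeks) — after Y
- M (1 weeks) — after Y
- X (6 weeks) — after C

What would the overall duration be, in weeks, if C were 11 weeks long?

29

As given, the longest chain is Y→N→C→D = 1+8+9+9 = 27, so the finish is 27 weeks.
Since C is critical, the +2 change carries straight to that chain (now 29 weeks).
The critical path is still Y→N→C→D; finish is now 29 weeks.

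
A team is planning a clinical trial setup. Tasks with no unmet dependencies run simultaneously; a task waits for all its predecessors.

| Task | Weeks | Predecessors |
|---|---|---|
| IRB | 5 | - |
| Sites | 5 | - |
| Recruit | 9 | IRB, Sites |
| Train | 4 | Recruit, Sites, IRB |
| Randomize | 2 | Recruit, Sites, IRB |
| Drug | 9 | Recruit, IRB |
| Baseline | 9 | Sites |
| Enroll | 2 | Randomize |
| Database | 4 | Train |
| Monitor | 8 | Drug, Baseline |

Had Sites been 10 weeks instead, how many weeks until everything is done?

As given, the longest chain is Sites→Recruit→Drug→Monitor = 5+9+9+8 = 31, so the finish is 31 weeks.
Sites lies on that path, so at 10 weeks the path becomes 36 weeks.
The critical path is still Sites→Recruit→Drug→Monitor; finish is now 36 weeks.

36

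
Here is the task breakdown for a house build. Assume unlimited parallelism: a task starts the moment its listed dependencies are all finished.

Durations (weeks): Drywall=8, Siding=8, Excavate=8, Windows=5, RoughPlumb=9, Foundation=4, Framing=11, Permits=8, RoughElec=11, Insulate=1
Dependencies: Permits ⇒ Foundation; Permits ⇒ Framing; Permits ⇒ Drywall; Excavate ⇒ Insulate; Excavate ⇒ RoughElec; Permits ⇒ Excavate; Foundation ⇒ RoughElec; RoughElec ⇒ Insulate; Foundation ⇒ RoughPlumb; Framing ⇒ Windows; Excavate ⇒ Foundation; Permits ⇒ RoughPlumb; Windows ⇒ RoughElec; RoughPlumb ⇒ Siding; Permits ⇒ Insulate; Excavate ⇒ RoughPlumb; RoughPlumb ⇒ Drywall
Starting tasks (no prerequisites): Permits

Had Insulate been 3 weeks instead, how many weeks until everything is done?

Baseline: Permits→Excavate→Foundation→RoughPlumb→Drywall = 8+8+4+9+8 = 37 → 37 weeks.
The longest path through Insulate is only 36 weeks, so Insulate has float 1.
New critical path: Permits→Framing→Windows→RoughElec→Insulate = 8+11+5+11+3 = 38 ⇒ 38 weeks.

38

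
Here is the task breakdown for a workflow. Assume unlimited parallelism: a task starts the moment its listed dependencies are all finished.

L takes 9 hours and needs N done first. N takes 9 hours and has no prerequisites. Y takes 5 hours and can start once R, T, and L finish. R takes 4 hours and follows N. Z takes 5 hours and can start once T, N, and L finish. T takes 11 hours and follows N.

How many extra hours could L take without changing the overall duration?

2

Critical path: N→T→Z = 9+11+5 = 25, so the finish is 25 hours.
The longest chain containing L totals 23 hours.
So L can slip 20 − 18 = 2 hours.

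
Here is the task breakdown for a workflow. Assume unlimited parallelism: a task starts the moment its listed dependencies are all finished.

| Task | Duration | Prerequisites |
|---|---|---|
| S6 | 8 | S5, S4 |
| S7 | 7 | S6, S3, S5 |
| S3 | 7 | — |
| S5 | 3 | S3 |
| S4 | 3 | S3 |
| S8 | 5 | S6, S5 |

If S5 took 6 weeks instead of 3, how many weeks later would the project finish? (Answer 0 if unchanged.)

Critical path before the change: S3→S5→S6→S7 = 7+3+8+7 = 25 giving 25 weeks.
Since S5 is critical, the +3 change carries straight to that chain (now 28 weeks).
The critical path is still S3→S5→S6→S7; finish is now 28 weeks.
Change in finish: 28 − 25 = +3 weeks.

3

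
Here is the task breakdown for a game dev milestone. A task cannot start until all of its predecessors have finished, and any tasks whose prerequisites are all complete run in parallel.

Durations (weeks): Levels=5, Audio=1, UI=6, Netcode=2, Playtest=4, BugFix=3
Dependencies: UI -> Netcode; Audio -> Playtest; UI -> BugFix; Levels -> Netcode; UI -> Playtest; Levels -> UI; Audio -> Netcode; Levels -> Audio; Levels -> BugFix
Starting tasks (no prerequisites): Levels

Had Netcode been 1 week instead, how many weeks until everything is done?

15

The binding path is Levels→UI→Playtest = 5+6+4 = 15; finish at 15 weeks.
Netcode is off the critical path — its longest chain is 13 weeks, giving 2 of slack.
No other chain overtakes it, so the finish is 15 weeks.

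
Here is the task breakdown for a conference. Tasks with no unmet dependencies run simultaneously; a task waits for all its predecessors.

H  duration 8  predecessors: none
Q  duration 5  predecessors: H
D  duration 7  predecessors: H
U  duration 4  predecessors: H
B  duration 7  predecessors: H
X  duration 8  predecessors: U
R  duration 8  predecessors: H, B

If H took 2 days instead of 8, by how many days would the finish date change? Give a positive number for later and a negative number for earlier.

-6

As given, the longest chain is H→B→R = 8+7+8 = 23, so the finish is 23 days.
Since H is critical, the -6 change carries straight to that chain (now 17 days).
That remains the longest chain; total 17 days.
Change in finish: 17 − 23 = -6 days.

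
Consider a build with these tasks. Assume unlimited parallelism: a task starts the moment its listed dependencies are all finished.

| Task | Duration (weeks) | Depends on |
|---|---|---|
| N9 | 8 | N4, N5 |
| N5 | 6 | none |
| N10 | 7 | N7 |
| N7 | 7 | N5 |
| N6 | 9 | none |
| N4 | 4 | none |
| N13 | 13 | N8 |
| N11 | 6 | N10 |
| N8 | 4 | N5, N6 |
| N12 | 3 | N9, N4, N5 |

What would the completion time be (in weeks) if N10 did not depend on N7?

26

With the dependency in place, N5→N7→N10→N11 = 6+7+7+6 = 26 sets the finish at 26 weeks.
Without N7→N10, N10's earliest start moves from 13 to 0.
New critical path: N6→N8→N13 = 9+4+13 = 26 ⇒ 26 weeks.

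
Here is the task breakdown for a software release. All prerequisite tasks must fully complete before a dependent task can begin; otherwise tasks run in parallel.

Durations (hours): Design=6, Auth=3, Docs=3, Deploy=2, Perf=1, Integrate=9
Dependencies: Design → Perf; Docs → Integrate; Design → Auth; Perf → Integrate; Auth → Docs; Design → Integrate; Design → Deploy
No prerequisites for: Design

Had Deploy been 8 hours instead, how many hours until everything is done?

21

Baseline: Design→Auth→Docs→Integrate = 6+3+3+9 = 21 → 21 hours.
The longest path through Deploy is only 8 hours, so Deploy has float 13.
That remains the longest chain; total 21 hours.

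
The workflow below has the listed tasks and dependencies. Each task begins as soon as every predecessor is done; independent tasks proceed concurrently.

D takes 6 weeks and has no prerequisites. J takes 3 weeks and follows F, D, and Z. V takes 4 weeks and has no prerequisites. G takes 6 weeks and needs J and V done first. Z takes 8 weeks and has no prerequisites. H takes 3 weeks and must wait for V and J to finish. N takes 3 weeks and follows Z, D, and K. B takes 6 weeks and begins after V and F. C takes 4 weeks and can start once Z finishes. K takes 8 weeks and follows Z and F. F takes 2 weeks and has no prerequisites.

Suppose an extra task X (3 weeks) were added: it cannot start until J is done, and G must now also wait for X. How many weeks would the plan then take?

Originally the plan takes 19 weeks.
With X inserted, G now waits for max(J, V, X).
New critical path: Z→J→X→G = 8+3+3+6 = 20 ⇒ 20 weeks.

20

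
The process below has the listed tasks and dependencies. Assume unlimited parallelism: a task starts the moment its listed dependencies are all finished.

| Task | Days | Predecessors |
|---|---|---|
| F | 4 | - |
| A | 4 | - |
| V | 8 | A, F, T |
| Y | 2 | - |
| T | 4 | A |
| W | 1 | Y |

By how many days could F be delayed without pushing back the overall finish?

Critical path: A→T→V = 4+4+8 = 16, so the finish is 16 days.
Longest path through F: 12 days (earliest finish 4, latest finish 8).
So F can slip 8 − 4 = 4 days.

4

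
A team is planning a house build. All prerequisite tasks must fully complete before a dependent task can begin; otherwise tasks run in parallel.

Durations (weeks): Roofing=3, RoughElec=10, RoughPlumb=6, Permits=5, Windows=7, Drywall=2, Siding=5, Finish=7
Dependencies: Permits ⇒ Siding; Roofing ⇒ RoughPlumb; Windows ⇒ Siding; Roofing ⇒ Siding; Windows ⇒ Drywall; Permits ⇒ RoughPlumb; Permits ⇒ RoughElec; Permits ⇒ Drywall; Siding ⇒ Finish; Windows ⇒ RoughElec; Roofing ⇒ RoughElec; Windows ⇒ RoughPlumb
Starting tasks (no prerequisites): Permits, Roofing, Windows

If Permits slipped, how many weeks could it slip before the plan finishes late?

2

The longest chain is Windows→Siding→Finish = 7+5+7 = 19; overall finish 19 weeks.
Permits finishes as early as 5 and must finish by 7.
Slack of Permits = 2 − 0 = 2 weeks.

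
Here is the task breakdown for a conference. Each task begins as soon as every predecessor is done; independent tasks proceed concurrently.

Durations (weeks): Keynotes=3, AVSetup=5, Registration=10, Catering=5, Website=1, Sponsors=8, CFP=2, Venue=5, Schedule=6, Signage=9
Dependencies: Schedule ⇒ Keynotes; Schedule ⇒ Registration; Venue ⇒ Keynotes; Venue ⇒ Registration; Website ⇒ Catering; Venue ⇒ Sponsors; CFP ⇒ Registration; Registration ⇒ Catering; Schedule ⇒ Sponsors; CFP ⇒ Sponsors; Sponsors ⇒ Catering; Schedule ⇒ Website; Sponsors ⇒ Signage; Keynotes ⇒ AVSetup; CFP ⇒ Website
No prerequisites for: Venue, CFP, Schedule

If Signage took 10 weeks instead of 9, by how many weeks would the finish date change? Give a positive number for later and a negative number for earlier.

Baseline: Schedule→Sponsors→Signage = 6+8+9 = 23 → 23 weeks.
Signage is on the critical path; changing it to 10 makes that path 24 weeks.
The critical path is still Schedule→Sponsors→Signage; finish is now 24 weeks.
Change in finish: 24 − 23 = +1 weeks.

1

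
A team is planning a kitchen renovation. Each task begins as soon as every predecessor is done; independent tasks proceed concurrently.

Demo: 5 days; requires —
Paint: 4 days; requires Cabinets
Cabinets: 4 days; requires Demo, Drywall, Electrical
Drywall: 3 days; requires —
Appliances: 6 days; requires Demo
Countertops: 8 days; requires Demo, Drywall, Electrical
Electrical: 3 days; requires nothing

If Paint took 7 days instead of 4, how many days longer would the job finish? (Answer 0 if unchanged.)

3

The binding path is Demo→Cabinets→Paint = 5+4+4 = 13; finish at 13 days.
Paint lies on that path, so at 7 days the path becomes 16 days.
No other chain overtakes it, so the finish is 16 days.
Change in finish: 16 − 13 = +3 days.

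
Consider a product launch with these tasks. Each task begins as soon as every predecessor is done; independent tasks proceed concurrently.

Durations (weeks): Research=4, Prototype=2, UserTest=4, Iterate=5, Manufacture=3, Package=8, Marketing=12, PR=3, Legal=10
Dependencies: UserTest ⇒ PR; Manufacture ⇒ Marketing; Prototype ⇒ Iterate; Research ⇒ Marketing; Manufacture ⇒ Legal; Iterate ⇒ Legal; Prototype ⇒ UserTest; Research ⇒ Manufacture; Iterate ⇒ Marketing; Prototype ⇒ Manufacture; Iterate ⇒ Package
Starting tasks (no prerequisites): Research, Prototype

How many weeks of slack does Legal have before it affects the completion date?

The longest chain is Research→Manufacture→Marketing = 4+3+12 = 19; overall finish 19 weeks.
Legal finishes as early as 17 and must finish by 19.
Slack of Legal = 9 − 7 = 2 weeks.

2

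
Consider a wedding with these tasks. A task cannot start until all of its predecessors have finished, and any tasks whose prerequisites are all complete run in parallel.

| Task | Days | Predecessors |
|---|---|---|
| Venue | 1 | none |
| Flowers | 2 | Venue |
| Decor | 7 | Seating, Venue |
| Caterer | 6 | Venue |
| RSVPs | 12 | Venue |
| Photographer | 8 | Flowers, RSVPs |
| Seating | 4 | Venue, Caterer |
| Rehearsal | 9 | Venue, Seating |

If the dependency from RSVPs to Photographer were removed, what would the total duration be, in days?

Original critical path: Venue→RSVPs→Photographer = 1+12+8 = 21 ⇒ 21 days.
Without RSVPs→Photographer, Photographer's earliest start moves from 13 to 3.
After: Venue→Caterer→Seating→Rehearsal = 1+6+4+9 = 20 → 20 days.

20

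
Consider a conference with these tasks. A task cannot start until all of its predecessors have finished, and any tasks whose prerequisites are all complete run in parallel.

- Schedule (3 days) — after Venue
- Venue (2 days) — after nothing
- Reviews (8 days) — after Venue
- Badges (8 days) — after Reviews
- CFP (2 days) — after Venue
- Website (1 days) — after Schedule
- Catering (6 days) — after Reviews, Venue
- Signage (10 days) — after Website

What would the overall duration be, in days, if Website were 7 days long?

22

As given, the longest chain is Venue→Reviews→Badges = 2+8+8 = 18, so the finish is 18 days.
Website is off the critical path — its longest chain is 16 days, giving 2 of slack.
Now Venue→Schedule→Website→Signage = 2+3+7+10 = 22 is longest, so the finish becomes 22 days.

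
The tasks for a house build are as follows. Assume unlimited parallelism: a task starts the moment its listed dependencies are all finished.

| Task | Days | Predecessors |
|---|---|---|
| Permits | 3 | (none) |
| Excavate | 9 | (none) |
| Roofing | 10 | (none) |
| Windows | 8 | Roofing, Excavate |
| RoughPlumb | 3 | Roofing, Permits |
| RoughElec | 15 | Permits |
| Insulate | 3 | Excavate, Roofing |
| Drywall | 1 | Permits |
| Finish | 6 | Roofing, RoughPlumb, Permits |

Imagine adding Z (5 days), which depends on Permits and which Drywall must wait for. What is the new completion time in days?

Originally the schedule takes 19 days.
With Z inserted, Drywall now waits for max(Permits, Z).
New critical path: Roofing→RoughPlumb→Finish = 10+3+6 = 19 ⇒ 19 days.

19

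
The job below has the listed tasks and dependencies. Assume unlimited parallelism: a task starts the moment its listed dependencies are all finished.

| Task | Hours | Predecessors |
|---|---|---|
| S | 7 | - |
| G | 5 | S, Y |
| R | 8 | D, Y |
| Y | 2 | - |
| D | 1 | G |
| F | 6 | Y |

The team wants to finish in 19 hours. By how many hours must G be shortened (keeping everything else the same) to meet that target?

2

Current finish: 21 hours; target: 19.
G is on every critical path, so each hour cut from G cuts the finish by one (this holds down to a finish of 17).
Need 21 − 19 = 2 hours off G → G becomes 3 hours, finish becomes 19.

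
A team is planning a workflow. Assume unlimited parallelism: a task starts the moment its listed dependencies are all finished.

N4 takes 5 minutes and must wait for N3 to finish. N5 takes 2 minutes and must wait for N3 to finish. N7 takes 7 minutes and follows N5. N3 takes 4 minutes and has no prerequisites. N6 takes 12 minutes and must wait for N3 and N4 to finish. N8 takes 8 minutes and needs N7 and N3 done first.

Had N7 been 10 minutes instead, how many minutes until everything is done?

24

Baseline: N3→N5→N7→N8 = 4+2+7+8 = 21 → 21 minutes.
N7 lies on that path, so at 10 minutes the path becomes 24 minutes.
No other chain overtakes it, so the finish is 24 minutes.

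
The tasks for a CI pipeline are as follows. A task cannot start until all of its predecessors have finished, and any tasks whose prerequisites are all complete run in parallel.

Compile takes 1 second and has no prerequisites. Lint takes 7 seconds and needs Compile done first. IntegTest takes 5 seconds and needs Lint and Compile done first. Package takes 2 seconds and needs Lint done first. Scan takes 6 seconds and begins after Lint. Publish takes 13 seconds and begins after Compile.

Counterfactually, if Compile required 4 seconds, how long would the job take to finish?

17

Baseline: Compile→Lint→Scan = 1+7+6 = 14 → 14 seconds.
Compile is on the critical path; changing it to 4 makes that path 17 seconds.
No other chain overtakes it, so the finish is 17 seconds.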